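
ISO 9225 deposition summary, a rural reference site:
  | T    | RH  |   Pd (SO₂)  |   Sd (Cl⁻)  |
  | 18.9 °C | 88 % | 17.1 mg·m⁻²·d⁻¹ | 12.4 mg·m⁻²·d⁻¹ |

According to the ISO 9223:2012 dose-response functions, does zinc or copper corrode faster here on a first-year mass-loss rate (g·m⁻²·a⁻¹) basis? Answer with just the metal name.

copper

zinc: temperature factor f = -0.071·(8.9) = -0.6319
  sulphur-dioxide contribution → 1.37 μm/a
  chloride contribution → 0.7408 μm/a
  total first-year rate 2.111 μm/a
  mass loss = 2.111 μm/a × 7.14 g/cm³ = 15.07 g·m⁻²·a⁻¹
copper: T>10 °C ⇒ hinge -0.080·(18.9−10) = -0.7120
  sulphur-dioxide contribution → 0.9783 μm/a
  chloride contribution → 1.213 μm/a
  total first-year rate 2.192 μm/a
  mass loss = 2.192 μm/a × 8.96 g/cm³ = 19.64 g·m⁻²·a⁻¹
Ordering by g·m⁻²·a⁻¹: copper (19.6) > zinc (15.1)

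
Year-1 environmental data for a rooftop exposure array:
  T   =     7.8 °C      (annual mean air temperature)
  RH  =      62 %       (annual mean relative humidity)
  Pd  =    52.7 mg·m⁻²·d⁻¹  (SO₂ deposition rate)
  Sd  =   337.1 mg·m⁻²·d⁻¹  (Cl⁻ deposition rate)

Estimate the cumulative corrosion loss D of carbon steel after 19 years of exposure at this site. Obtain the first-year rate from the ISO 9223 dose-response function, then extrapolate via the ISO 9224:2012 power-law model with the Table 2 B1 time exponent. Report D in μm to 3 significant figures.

D(19) = 347 μm

carbon steel: f(T) = +0.150·(T−10) [T≤10 °C] = -0.3300
  SO₂ term: 1.77·52.7^0.52·exp(0.02·62-0.3300) = 34.56
  Sd branch = 0.102·Sd^0.62·e^(0.033·RH+0.04·T) = 39.8 μm/a
  sum: 34.56 + 39.8 → r_corr = 74.36 μm/a
Power-law: D(19) = r_corr · 19^0.523
  D(19) = 74.36 × 19^0.523 = 74.36 × 4.664 = 346.8 μm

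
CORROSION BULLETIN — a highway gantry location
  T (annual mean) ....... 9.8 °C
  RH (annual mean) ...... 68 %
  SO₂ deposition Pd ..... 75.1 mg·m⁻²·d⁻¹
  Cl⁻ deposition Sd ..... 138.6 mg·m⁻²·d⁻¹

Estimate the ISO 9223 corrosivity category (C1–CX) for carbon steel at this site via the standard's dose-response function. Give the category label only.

C5

carbon steel: temperature factor f = +0.150·(-0.2) = -0.0300
  sulphur-dioxide contribution → 63.23 μm/a
  chloride contribution → 30.29 μm/a
  ⇒ r_corr(carbon steel) = 93.52 μm/a
ISO 9223 Table 2 (carbon steel): 80 < 93.5 ≤ 200 μm/a ⇒ C5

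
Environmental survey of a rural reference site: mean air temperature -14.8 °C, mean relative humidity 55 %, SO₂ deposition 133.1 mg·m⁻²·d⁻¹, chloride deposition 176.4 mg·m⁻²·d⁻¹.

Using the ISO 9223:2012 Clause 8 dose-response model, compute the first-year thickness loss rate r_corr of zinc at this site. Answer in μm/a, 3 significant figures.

r_corr = 0.690 μm/a

zinc: temperature factor f = +0.038·(-24.8) = -0.9424
  Pd branch = 0.0129·Pd^0.44·e^(0.046·RH+f) = 0.5429 μm/a
  Cl⁻ term: 0.0175·176.4^0.57·exp(0.008·55+0.085·-14.8) = 0.1473
  sum: 0.5429 + 0.1473 → r_corr = 0.6902 μm/a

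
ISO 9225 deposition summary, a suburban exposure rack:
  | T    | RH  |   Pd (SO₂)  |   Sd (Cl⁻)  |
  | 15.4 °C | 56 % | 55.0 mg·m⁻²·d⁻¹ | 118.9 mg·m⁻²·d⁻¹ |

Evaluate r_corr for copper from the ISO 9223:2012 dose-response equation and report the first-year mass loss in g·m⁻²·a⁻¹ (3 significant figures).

r_corr = 7.71 g·m⁻²·a⁻¹

copper: temperature factor f = -0.080·(5.4) = -0.4320
  SO₂ term: 0.0053·55.0^0.26·exp(0.059·56-0.4320) = 0.2655
  Cl⁻ term: 0.01025·118.9^0.27·exp(0.036·56+0.049·15.4) = 0.5947
  r_corr = 0.2655 + 0.5947 = 0.8602 μm/a
Convert to mass loss: 0.8602 μm/a × 8.96 g/cm³ = 7.707 g·m⁻²·a⁻¹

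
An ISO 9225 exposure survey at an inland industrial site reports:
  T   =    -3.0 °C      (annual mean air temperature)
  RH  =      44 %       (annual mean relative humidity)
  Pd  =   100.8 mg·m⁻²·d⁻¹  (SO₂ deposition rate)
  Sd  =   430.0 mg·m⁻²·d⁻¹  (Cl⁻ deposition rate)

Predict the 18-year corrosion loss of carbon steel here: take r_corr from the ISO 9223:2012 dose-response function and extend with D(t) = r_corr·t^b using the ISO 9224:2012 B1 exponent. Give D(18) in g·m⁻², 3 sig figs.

D(18) = 828 g·m⁻²

carbon steel: temperature factor f = +0.150·(-13.0) = -1.9500
  Pd branch = 1.77·Pd^0.52·e^(0.02·RH+f) = 6.685 μm/a
  Sd branch = 0.102·Sd^0.62·e^(0.033·RH+0.04·T) = 16.59 μm/a
  r_corr = 6.685 + 16.59 = 23.27 μm/a
ISO 9224: D(t) = r_corr · t^b with b = 0.523 (carbon steel, B1)
  D(18) = 23.27 × 18^0.523 = 23.27 × 4.534 = 105.5 μm
  Mass loss = 105.5 μm × 7.85 g/cm³ = 828.4 g·m⁻²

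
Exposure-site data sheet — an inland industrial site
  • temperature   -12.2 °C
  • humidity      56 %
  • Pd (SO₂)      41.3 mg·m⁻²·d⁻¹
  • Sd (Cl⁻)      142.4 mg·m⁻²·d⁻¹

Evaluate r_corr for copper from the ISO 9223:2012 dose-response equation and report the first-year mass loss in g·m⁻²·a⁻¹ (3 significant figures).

r_corr = 1.65 g·m⁻²·a⁻¹

copper: T≤10 °C ⇒ hinge +0.126·(-12.2−10) = -2.7972
  SO₂ term: 0.0053·41.3^0.26·exp(0.059·56-2.7972) = 0.02315
  Cl⁻ term: 0.01025·142.4^0.27·exp(0.036·56+0.049·-12.2) = 0.1615
  r_corr = 0.02315 + 0.1615 = 0.1846 μm/a
Convert to mass loss: 0.1846 μm/a × 8.96 g/cm³ = 1.654 g·m⁻²·a⁻¹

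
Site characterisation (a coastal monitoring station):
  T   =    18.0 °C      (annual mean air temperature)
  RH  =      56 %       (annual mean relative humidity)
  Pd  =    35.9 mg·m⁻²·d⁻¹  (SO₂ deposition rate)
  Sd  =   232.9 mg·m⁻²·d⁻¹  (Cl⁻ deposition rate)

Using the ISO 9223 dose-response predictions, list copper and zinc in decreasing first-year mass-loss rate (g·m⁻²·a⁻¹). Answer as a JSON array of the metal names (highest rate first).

["zinc", "copper"]

copper: T>10 °C ⇒ hinge -0.080·(18.0−10) = -0.6400
  Pd branch = 0.0053·Pd^0.26·e^(0.059·RH+f) = 0.193 μm/a
  Sd branch = 0.01025·Sd^0.27·e^(0.036·RH+0.049·T) = 0.8099 μm/a
  sum: 0.193 + 0.8099 → r_corr = 1.003 μm/a
  mass loss = 1.003 μm/a × 8.96 g/cm³ = 8.986 g·m⁻²·a⁻¹
zinc: f(T) = -0.071·(T−10) [T>10 °C] = -0.5680
  Pd branch = 0.0129·Pd^0.44·e^(0.046·RH+f) = 0.4644 μm/a
  Sd branch = 0.0175·Sd^0.57·e^(0.008·RH+0.085·T) = 2.827 μm/a
  sum: 0.4644 + 2.827 → r_corr = 3.292 μm/a
  mass loss = 3.292 μm/a × 7.14 g/cm³ = 23.5 g·m⁻²·a⁻¹
Ordering by g·m⁻²·a⁻¹: zinc (23.5) > copper (8.99)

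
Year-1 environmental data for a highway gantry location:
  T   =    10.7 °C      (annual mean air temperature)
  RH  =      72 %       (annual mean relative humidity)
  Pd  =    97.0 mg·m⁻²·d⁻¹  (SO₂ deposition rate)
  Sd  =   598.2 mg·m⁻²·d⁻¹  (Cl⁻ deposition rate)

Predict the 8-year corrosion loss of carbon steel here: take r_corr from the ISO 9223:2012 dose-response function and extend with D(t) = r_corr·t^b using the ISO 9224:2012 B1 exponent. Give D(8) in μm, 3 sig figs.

D(8) = 494 μm

carbon steel: temperature factor f = -0.054·(0.7) = -0.0378
  sulphur-dioxide contribution → 77.64 μm/a
  chloride contribution → 88.72 μm/a
  total first-year rate 166.4 μm/a
ISO 9224: D(t) = r_corr · t^b with b = 0.523 (carbon steel, B1)
  D(8) = 166.4 × 8^0.523 = 166.4 × 2.967 = 493.6 μm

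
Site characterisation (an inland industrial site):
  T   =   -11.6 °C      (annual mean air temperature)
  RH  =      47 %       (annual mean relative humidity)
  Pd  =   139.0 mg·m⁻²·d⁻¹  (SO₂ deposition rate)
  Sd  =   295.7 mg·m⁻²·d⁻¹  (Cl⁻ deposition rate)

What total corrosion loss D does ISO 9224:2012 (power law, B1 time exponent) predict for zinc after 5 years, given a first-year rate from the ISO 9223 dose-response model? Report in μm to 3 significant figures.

D(5) = 2.50 μm

zinc: temperature factor f = +0.038·(-21.6) = -0.8208
  Pd branch = 0.0129·Pd^0.44·e^(0.046·RH+f) = 0.4325 μm/a
  Cl⁻ term: 0.0175·295.7^0.57·exp(0.008·47+0.085·-11.6) = 0.2435
  sum: 0.4325 + 0.2435 → r_corr = 0.676 μm/a
ISO 9224: D(t) = r_corr · t^b with b = 0.813 (zinc, B1)
  D(5) = 0.676 × 5^0.813 = 0.676 × 3.701 = 2.502 μm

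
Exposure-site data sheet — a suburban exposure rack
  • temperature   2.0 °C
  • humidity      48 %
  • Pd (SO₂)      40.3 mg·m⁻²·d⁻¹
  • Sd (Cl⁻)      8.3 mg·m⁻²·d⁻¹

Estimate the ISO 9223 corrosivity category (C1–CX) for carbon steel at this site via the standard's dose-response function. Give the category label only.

C2

carbon steel: f(T) = +0.150·(T−10) [T≤10 °C] = -1.2000
  SO₂ term: 1.77·40.3^0.52·exp(0.02·48-1.2000) = 9.517
  Sd branch = 0.102·Sd^0.62·e^(0.033·RH+0.04·T) = 2 μm/a
  sum: 9.517 + 2 → r_corr = 11.52 μm/a
11.5 μm/a falls in (1.3, 25] for carbon steel → category C2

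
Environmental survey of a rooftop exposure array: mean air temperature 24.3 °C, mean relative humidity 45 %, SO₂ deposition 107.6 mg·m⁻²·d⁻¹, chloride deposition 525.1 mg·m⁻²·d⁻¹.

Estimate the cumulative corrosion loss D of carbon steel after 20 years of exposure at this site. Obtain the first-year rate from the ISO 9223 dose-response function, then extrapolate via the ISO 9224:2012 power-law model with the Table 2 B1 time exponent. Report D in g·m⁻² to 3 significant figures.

carbon steel: temperature factor f = -0.054·(14.3) = -0.7722
  sulphur-dioxide contribution → 22.91 μm/a
  chloride contribution → 57.84 μm/a
  ⇒ r_corr(carbon steel) = 80.75 μm/a
ISO 9224: D(t) = r_corr · t^b with b = 0.523 (carbon steel, B1)
  D(20) = 80.75 × 20^0.523 = 80.75 × 4.791 = 386.9 μm
  Mass loss = 386.9 μm × 7.85 g/cm³ = 3037 g·m⁻²

D(20) = 3.04e+03 g·m⁻²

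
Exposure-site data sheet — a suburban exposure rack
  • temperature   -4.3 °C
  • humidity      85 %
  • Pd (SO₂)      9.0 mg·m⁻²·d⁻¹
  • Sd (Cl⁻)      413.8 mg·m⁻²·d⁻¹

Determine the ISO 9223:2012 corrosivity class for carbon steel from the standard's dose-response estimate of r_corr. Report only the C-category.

C4

carbon steel: temperature factor f = +0.150·(-14.3) = -2.1450
  sulphur-dioxide contribution → 3.556 μm/a
  chloride contribution → 59.5 μm/a
  total first-year rate 63.05 μm/a
Category bounds: 50…80 μm/a bracket r_corr ⇒ C4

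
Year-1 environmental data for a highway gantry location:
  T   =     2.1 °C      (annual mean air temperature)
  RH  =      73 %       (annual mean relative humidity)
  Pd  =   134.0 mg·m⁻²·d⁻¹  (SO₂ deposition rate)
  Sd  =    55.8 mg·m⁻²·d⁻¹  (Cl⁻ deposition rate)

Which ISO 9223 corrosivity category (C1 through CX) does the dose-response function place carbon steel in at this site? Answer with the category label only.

C3

carbon steel: T≤10 °C ⇒ hinge +0.150·(2.1−10) = -1.1850
  SO₂ term: 1.77·134.0^0.52·exp(0.02·73-1.1850) = 29.75
  Cl⁻ term: 0.102·55.8^0.62·exp(0.033·73+0.04·2.1) = 14.94
  sum: 29.75 + 14.94 → r_corr = 44.69 μm/a
44.7 μm/a falls in (25, 50] for carbon steel → category C3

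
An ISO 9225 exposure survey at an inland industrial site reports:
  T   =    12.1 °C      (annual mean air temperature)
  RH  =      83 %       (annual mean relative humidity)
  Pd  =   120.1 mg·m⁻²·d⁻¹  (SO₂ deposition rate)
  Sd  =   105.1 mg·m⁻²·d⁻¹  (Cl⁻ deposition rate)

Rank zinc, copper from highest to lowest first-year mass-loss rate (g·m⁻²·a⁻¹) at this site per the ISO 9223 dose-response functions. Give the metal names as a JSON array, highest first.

zinc: T>10 °C ⇒ hinge -0.071·(12.1−10) = -0.1491
  sulphur-dioxide contribution → 4.159 μm/a
  chloride contribution → 1.35 μm/a
  ⇒ r_corr(zinc) = 5.509 μm/a
  mass loss = 5.509 μm/a × 7.14 g/cm³ = 39.33 g·m⁻²·a⁻¹
copper: T>10 °C ⇒ hinge -0.080·(12.1−10) = -0.1680
  sulphur-dioxide contribution → 2.083 μm/a
  chloride contribution → 1.293 μm/a
  total first-year rate 3.377 μm/a
  mass loss = 3.377 μm/a × 8.96 g/cm³ = 30.25 g·m⁻²·a⁻¹
Ordering by g·m⁻²·a⁻¹: zinc (39.3) > copper (30.3)

["zinc", "copper"]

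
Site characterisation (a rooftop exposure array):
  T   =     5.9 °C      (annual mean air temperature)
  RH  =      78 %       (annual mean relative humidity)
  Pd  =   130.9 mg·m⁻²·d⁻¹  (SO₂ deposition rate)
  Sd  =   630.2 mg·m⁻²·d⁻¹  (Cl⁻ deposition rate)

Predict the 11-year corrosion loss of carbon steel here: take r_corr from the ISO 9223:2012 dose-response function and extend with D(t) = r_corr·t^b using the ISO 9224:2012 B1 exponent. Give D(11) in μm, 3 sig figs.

D(11) = 524 μm

carbon steel: temperature factor f = +0.150·(-4.1) = -0.6150
  SO₂ term: 1.77·130.9^0.52·exp(0.02·78-0.6150) = 57.44
  Sd branch = 0.102·Sd^0.62·e^(0.033·RH+0.04·T) = 92.18 μm/a
  r_corr = 57.44 + 92.18 = 149.6 μm/a
Power-law: D(11) = r_corr · 11^0.523
  D(11) = 149.6 × 11^0.523 = 149.6 × 3.505 = 524.4 μm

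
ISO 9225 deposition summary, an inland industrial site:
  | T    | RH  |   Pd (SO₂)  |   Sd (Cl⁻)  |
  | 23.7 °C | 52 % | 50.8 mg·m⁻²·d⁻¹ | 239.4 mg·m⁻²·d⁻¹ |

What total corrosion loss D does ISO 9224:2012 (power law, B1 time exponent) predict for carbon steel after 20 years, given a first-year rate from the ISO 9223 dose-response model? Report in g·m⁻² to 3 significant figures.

D(20) = 2.34e+03 g·m⁻²

carbon steel: f(T) = -0.054·(T−10) [T>10 °C] = -0.7398
  sulphur-dioxide contribution → 18.42 μm/a
  chloride contribution → 43.71 μm/a
  ⇒ r_corr(carbon steel) = 62.14 μm/a
ISO 9224: D(t) = r_corr · t^b with b = 0.523 (carbon steel, B1)
  D(20) = 62.14 × 20^0.523 = 62.14 × 4.791 = 297.7 μm
  Mass loss = 297.7 μm × 7.85 g/cm³ = 2337 g·m⁻²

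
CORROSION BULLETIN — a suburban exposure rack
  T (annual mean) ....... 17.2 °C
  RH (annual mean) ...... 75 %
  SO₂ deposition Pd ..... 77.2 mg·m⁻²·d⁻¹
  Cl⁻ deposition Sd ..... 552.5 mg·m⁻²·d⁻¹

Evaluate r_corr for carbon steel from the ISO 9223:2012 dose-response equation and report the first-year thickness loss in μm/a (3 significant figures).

r_corr = 172 μm/a

carbon steel: T>10 °C ⇒ hinge -0.054·(17.2−10) = -0.3888
  SO₂ term: 1.77·77.2^0.52·exp(0.02·75-0.3888) = 51.54
  Cl⁻ term: 0.102·552.5^0.62·exp(0.033·75+0.04·17.2) = 120.9
  sum: 51.54 + 120.9 → r_corr = 172.5 μm/a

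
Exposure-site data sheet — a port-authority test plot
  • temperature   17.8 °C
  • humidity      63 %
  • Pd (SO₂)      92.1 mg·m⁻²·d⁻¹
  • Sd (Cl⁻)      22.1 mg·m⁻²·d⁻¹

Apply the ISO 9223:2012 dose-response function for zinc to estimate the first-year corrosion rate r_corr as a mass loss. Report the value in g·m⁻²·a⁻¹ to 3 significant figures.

zinc: f(T) = -0.071·(T−10) [T>10 °C] = -0.5538
  sulphur-dioxide contribution → 0.9839 μm/a
  chloride contribution → 0.7679 μm/a
  ⇒ r_corr(zinc) = 1.752 μm/a
Convert to mass loss: 1.752 μm/a × 7.14 g/cm³ = 12.51 g·m⁻²·a⁻¹

r_corr = 12.5 g·m⁻²·a⁻¹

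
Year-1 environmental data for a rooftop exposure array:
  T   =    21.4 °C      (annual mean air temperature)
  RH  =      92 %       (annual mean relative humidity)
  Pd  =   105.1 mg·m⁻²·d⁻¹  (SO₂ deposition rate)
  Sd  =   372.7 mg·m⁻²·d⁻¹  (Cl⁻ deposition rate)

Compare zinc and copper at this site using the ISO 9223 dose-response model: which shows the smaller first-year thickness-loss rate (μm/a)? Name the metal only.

zinc: T>10 °C ⇒ hinge -0.071·(21.4−10) = -0.8094
  sulphur-dioxide contribution → 3.066 μm/a
  chloride contribution → 6.582 μm/a
  total first-year rate 9.647 μm/a
copper: T>10 °C ⇒ hinge -0.080·(21.4−10) = -0.9120
  sulphur-dioxide contribution → 1.626 μm/a
  chloride contribution → 3.97 μm/a
  total first-year rate 5.596 μm/a
Ordering by μm/a: zinc (9.65) > copper (5.6)

copper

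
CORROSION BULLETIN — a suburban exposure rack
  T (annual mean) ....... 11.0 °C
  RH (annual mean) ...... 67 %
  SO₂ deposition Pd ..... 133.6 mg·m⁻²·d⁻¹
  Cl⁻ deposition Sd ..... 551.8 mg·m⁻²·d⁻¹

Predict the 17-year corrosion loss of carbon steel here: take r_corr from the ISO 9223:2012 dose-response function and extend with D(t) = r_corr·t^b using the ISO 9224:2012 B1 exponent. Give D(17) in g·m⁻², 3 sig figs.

D(17) = 5.32e+03 g·m⁻²

carbon steel: T>10 °C ⇒ hinge -0.054·(11.0−10) = -0.0540
  sulphur-dioxide contribution → 81.64 μm/a
  chloride contribution → 72.41 μm/a
  ⇒ r_corr(carbon steel) = 154.1 μm/a
ISO 9224: D(t) = r_corr · t^b with b = 0.523 (carbon steel, B1)
  D(17) = 154.1 × 17^0.523 = 154.1 × 4.401 = 677.9 μm
  Mass loss = 677.9 μm × 7.85 g/cm³ = 5322 g·m⁻²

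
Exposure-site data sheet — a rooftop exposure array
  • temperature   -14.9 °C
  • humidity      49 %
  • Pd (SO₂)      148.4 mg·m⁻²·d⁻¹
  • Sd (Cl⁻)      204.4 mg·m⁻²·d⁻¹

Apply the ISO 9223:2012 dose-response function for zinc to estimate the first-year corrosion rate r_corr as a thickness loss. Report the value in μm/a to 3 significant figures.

r_corr = 0.582 μm/a

zinc: f(T) = +0.038·(T−10) [T≤10 °C] = -0.9462
  Pd branch = 0.0129·Pd^0.44·e^(0.046·RH+f) = 0.4305 μm/a
  Cl⁻ term: 0.0175·204.4^0.57·exp(0.008·49+0.085·-14.9) = 0.1514
  sum: 0.4305 + 0.1514 → r_corr = 0.582 μm/a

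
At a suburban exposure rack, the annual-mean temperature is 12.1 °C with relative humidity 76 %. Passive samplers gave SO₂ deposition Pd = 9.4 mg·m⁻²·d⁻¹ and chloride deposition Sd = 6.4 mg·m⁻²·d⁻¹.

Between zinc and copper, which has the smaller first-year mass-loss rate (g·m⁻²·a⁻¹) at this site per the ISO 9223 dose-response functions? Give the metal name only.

zinc

zinc: temperature factor f = -0.071·(2.1) = -0.1491
  Pd branch = 0.0129·Pd^0.44·e^(0.046·RH+f) = 0.9824 μm/a
  Cl⁻ term: 0.0175·6.4^0.57·exp(0.008·76+0.085·12.1) = 0.259
  sum: 0.9824 + 0.259 → r_corr = 1.241 μm/a
  mass loss = 1.241 μm/a × 7.14 g/cm³ = 8.864 g·m⁻²·a⁻¹
copper: f(T) = -0.080·(T−10) [T>10 °C] = -0.1680
  SO₂ term: 0.0053·9.4^0.26·exp(0.059·76-0.1680) = 0.7107
  Sd branch = 0.01025·Sd^0.27·e^(0.036·RH+0.049·T) = 0.4722 μm/a
  r_corr = 0.7107 + 0.4722 = 1.183 μm/a
  mass loss = 1.183 μm/a × 8.96 g/cm³ = 10.6 g·m⁻²·a⁻¹
Ordering by g·m⁻²·a⁻¹: copper (10.6) > zinc (8.86)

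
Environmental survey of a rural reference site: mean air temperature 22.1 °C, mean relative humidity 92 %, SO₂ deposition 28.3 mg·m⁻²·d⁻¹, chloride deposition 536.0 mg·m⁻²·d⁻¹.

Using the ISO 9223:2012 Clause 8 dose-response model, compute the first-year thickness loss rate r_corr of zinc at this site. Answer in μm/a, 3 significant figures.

zinc: temperature factor f = -0.071·(12.1) = -0.8591
  Pd branch = 0.0129·Pd^0.44·e^(0.046·RH+f) = 1.638 μm/a
  Cl⁻ term: 0.0175·536.0^0.57·exp(0.008·92+0.085·22.1) = 8.593
  r_corr = 1.638 + 8.593 = 10.23 μm/a

r_corr = 10.2 μm/a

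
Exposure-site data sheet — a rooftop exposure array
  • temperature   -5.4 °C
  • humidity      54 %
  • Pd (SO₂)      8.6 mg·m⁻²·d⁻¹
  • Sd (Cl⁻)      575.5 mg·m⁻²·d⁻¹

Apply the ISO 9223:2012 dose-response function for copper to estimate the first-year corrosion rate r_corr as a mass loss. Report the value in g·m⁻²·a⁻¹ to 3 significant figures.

copper: T≤10 °C ⇒ hinge +0.126·(-5.4−10) = -1.9404
  sulphur-dioxide contribution → 0.03223 μm/a
  chloride contribution → 0.3057 μm/a
  total first-year rate 0.3379 μm/a
Convert to mass loss: 0.3379 μm/a × 8.96 g/cm³ = 3.028 g·m⁻²·a⁻¹

r_corr = 3.03 g·m⁻²·a⁻¹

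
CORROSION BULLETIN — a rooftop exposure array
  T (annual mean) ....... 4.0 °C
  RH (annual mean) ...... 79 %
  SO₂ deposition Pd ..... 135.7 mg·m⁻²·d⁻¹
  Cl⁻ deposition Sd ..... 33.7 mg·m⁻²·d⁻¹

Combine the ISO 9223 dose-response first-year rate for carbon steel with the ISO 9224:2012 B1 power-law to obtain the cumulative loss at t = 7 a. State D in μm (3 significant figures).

carbon steel: temperature factor f = +0.150·(-6.0) = -0.9000
  Pd branch = 1.77·Pd^0.52·e^(0.02·RH+f) = 44.9 μm/a
  Cl⁻ term: 0.102·33.7^0.62·exp(0.033·79+0.04·4.0) = 14.37
  sum: 44.9 + 14.37 → r_corr = 59.27 μm/a
Power-law: D(7) = r_corr · 7^0.523
  D(7) = 59.27 × 7^0.523 = 59.27 × 2.767 = 164 μm

D(7) = 164 μm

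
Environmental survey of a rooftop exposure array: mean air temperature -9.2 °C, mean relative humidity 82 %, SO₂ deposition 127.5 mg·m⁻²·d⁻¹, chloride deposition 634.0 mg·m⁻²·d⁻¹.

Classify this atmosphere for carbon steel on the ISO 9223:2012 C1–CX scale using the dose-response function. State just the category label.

carbon steel: temperature factor f = +0.150·(-19.2) = -2.8800
  Pd branch = 1.77·Pd^0.52·e^(0.02·RH+f) = 6.373 μm/a
  Cl⁻ term: 0.102·634.0^0.62·exp(0.033·82+0.04·-9.2) = 57.71
  r_corr = 6.373 + 57.71 = 64.09 μm/a
Category bounds: 50…80 μm/a bracket r_corr ⇒ C4

C4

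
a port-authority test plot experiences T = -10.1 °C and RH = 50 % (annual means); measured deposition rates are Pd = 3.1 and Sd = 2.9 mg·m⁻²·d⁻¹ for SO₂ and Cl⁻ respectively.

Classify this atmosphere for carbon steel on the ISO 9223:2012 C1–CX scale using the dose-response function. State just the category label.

C1

carbon steel: T≤10 °C ⇒ hinge +0.150·(-10.1−10) = -3.0150
  Pd branch = 1.77·Pd^0.52·e^(0.02·RH+f) = 0.425 μm/a
  Sd branch = 0.102·Sd^0.62·e^(0.033·RH+0.04·T) = 0.6861 μm/a
  r_corr = 0.425 + 0.6861 = 1.111 μm/a
Category bounds: 0…1.3 μm/a bracket r_corr ⇒ C1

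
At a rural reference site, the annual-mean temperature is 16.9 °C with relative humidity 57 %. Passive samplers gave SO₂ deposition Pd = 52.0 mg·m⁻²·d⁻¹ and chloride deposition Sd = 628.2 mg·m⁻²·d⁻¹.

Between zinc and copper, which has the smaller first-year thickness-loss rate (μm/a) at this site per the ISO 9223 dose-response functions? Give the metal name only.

copper

zinc: T>10 °C ⇒ hinge -0.071·(16.9−10) = -0.4899
  Pd branch = 0.0129·Pd^0.44·e^(0.046·RH+f) = 0.6189 μm/a
  Sd branch = 0.0175·Sd^0.57·e^(0.008·RH+0.085·T) = 4.569 μm/a
  r_corr = 0.6189 + 4.569 = 5.188 μm/a
copper: f(T) = -0.080·(T−10) [T>10 °C] = -0.5520
  SO₂ term: 0.0053·52.0^0.26·exp(0.059·57-0.5520) = 0.2462
  Cl⁻ term: 0.01025·628.2^0.27·exp(0.036·57+0.049·16.9) = 1.04
  r_corr = 0.2462 + 1.04 = 1.286 μm/a
Ordering by μm/a: zinc (5.19) > copper (1.29)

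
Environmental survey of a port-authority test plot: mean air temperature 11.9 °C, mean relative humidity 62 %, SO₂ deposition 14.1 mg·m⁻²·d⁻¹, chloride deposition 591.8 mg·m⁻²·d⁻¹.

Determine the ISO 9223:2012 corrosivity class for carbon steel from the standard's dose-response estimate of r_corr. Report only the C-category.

C5

carbon steel: T>10 °C ⇒ hinge -0.054·(11.9−10) = -0.1026
  SO₂ term: 1.77·14.1^0.52·exp(0.02·62-0.1026) = 21.85
  Sd branch = 0.102·Sd^0.62·e^(0.033·RH+0.04·T) = 66.47 μm/a
  r_corr = 21.85 + 66.47 = 88.33 μm/a
Category bounds: 80…200 μm/a bracket r_corr ⇒ C5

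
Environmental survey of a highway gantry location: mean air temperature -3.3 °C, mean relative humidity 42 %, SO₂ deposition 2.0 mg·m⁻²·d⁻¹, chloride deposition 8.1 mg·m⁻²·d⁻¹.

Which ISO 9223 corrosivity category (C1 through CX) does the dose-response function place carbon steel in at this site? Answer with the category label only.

C2

carbon steel: T≤10 °C ⇒ hinge +0.150·(-3.3−10) = -1.9950
  sulphur-dioxide contribution → 0.7996 μm/a
  chloride contribution → 1.308 μm/a
  ⇒ r_corr(carbon steel) = 2.107 μm/a
2.11 μm/a falls in (1.3, 25] for carbon steel → category C2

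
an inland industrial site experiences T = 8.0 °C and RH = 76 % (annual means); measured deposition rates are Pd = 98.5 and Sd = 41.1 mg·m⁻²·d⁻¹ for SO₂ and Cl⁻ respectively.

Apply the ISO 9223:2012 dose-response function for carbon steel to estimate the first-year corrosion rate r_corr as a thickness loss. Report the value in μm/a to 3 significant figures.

carbon steel: f(T) = +0.150·(T−10) [T≤10 °C] = -0.3000
  sulphur-dioxide contribution → 65.22 μm/a
  chloride contribution → 17.27 μm/a
  total first-year rate 82.5 μm/a

r_corr = 82.5 μm/a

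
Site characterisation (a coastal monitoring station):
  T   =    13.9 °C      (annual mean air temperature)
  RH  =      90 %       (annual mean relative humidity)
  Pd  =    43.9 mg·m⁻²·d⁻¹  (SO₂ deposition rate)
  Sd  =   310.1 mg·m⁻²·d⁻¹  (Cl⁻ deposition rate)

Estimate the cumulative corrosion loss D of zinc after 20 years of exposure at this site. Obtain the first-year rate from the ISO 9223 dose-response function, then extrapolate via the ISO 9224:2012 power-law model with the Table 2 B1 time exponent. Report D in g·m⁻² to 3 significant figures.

zinc: temperature factor f = -0.071·(3.9) = -0.2769
  SO₂ term: 0.0129·43.9^0.44·exp(0.046·90-0.2769) = 3.243
  Cl⁻ term: 0.0175·310.1^0.57·exp(0.008·90+0.085·13.9) = 3.083
  r_corr = 3.243 + 3.083 = 6.327 μm/a
Long-term exponent b (ISO 9224 Table 2, B1) = 0.813
  D(20) = 6.327 × 20^0.813 = 6.327 × 11.42 = 72.26 μm
  Mass loss = 72.26 μm × 7.14 g/cm³ = 515.9 g·m⁻²

D(20) = 516 g·m⁻²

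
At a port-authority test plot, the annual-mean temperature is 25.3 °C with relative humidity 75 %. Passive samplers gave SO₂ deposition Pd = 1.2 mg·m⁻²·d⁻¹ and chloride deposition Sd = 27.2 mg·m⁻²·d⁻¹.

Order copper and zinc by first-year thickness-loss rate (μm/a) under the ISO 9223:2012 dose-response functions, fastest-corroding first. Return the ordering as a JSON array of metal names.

copper: T>10 °C ⇒ hinge -0.080·(25.3−10) = -1.2240
  sulphur-dioxide contribution → 0.1365 μm/a
  chloride contribution → 1.285 μm/a
  ⇒ r_corr(copper) = 1.422 μm/a
zinc: temperature factor f = -0.071·(15.3) = -1.0863
  sulphur-dioxide contribution → 0.1486 μm/a
  chloride contribution → 1.8 μm/a
  total first-year rate 1.949 μm/a
Ordering by μm/a: zinc (1.95) > copper (1.42)

["zinc", "copper"]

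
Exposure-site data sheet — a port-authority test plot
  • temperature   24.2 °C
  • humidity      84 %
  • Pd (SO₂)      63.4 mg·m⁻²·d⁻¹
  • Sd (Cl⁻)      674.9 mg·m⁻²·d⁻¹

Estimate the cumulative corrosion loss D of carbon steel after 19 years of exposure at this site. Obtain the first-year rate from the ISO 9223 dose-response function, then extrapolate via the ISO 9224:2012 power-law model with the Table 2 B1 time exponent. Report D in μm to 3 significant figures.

carbon steel: T>10 °C ⇒ hinge -0.054·(24.2−10) = -0.7668
  sulphur-dioxide contribution → 38.16 μm/a
  chloride contribution → 243.8 μm/a
  ⇒ r_corr(carbon steel) = 281.9 μm/a
Long-term exponent b (ISO 9224 Table 2, B1) = 0.523
  D(19) = 281.9 × 19^0.523 = 281.9 × 4.664 = 1315 μm

D(19) = 1.32e+03 μm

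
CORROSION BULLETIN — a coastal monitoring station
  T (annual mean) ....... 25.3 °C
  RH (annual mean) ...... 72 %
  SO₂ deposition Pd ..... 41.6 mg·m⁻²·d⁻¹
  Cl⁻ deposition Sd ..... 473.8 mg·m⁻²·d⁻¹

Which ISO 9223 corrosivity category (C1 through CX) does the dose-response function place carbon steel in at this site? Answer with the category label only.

carbon steel: f(T) = -0.054·(T−10) [T>10 °C] = -0.8262
  Pd branch = 1.77·Pd^0.52·e^(0.02·RH+f) = 22.72 μm/a
  Cl⁻ term: 0.102·473.8^0.62·exp(0.033·72+0.04·25.3) = 137.7
  sum: 22.72 + 137.7 → r_corr = 160.4 μm/a
Category bounds: 80…200 μm/a bracket r_corr ⇒ C5

C5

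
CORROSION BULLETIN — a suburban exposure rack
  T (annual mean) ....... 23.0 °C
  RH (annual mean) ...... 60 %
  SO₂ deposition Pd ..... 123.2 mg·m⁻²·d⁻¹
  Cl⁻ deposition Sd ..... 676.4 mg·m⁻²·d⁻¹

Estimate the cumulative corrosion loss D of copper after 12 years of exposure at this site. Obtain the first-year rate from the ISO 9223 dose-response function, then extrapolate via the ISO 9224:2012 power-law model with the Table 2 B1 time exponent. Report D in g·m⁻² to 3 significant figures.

D(12) = 85.5 g·m⁻²

copper: temperature factor f = -0.080·(13.0) = -1.0400
  SO₂ term: 0.0053·123.2^0.26·exp(0.059·60-1.0400) = 0.2257
  Cl⁻ term: 0.01025·676.4^0.27·exp(0.036·60+0.049·23.0) = 1.594
  r_corr = 0.2257 + 1.594 = 1.819 μm/a
Long-term exponent b (ISO 9224 Table 2, B1) = 0.667
  D(12) = 1.819 × 12^0.667 = 1.819 × 5.246 = 9.544 μm
  Mass loss = 9.544 μm × 8.96 g/cm³ = 85.52 g·m⁻²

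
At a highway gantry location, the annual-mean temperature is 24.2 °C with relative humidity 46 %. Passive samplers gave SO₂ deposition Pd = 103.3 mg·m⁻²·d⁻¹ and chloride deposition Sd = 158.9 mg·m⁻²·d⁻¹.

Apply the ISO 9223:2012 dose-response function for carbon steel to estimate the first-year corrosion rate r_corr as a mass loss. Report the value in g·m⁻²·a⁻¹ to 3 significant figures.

r_corr = 403 g·m⁻²·a⁻¹

carbon steel: f(T) = -0.054·(T−10) [T>10 °C] = -0.7668
  sulphur-dioxide contribution → 23.01 μm/a
  chloride contribution → 28.38 μm/a
  ⇒ r_corr(carbon steel) = 51.38 μm/a
Convert to mass loss: 51.38 μm/a × 7.85 g/cm³ = 403.3 g·m⁻²·a⁻¹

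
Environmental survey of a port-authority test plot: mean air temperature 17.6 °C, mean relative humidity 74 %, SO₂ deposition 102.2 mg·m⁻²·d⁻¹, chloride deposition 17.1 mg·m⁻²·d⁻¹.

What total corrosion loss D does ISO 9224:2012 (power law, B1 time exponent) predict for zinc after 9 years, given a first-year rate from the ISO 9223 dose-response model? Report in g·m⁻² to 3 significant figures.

zinc: T>10 °C ⇒ hinge -0.071·(17.6−10) = -0.5396
  SO₂ term: 0.0129·102.2^0.44·exp(0.046·74-0.5396) = 1.733
  Sd branch = 0.0175·Sd^0.57·e^(0.008·RH+0.085·T) = 0.7123 μm/a
  r_corr = 1.733 + 0.7123 = 2.445 μm/a
Long-term exponent b (ISO 9224 Table 2, B1) = 0.813
  D(9) = 2.445 × 9^0.813 = 2.445 × 5.968 = 14.59 μm
  Mass loss = 14.59 μm × 7.14 g/cm³ = 104.2 g·m⁻²

D(9) = 104 g·m⁻²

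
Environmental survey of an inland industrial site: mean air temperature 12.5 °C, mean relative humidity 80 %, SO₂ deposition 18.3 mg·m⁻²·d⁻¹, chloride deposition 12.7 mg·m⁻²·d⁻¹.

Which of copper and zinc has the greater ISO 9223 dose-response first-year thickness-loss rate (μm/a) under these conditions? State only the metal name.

zinc

copper: T>10 °C ⇒ hinge -0.080·(12.5−10) = -0.2000
  Pd branch = 0.0053·Pd^0.26·e^(0.059·RH+f) = 1.036 μm/a
  Cl⁻ term: 0.01025·12.7^0.27·exp(0.036·80+0.049·12.5) = 0.6692
  sum: 1.036 + 0.6692 → r_corr = 1.706 μm/a
zinc: temperature factor f = -0.071·(2.5) = -0.1775
  SO₂ term: 0.0129·18.3^0.44·exp(0.046·80-0.1775) = 1.539
  Cl⁻ term: 0.0175·12.7^0.57·exp(0.008·80+0.085·12.5) = 0.4089
  r_corr = 1.539 + 0.4089 = 1.948 μm/a
Ordering by μm/a: zinc (1.95) > copper (1.71)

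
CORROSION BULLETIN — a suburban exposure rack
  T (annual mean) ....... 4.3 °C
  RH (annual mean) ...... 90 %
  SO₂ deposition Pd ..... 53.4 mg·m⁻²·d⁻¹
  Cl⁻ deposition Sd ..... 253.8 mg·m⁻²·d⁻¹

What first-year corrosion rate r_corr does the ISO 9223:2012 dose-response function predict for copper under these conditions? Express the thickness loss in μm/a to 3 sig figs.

r_corr = 2.91 μm/a

copper: temperature factor f = +0.126·(-5.7) = -0.7182
  sulphur-dioxide contribution → 1.471 μm/a
  chloride contribution → 1.441 μm/a
  total first-year rate 2.912 μm/a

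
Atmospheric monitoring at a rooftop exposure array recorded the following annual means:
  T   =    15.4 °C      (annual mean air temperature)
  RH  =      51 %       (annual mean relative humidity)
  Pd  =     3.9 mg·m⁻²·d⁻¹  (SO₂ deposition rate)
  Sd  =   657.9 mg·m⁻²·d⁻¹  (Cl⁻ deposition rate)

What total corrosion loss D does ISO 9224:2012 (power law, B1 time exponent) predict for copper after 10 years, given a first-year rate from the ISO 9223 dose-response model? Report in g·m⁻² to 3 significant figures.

copper: T>10 °C ⇒ hinge -0.080·(15.4−10) = -0.4320
  Pd branch = 0.0053·Pd^0.26·e^(0.059·RH+f) = 0.09934 μm/a
  Cl⁻ term: 0.01025·657.9^0.27·exp(0.036·51+0.049·15.4) = 0.7883
  sum: 0.09934 + 0.7883 → r_corr = 0.8877 μm/a
Power-law: D(10) = r_corr · 10^0.667
  D(10) = 0.8877 × 10^0.667 = 0.8877 × 4.645 = 4.123 μm
  Mass loss = 4.123 μm × 8.96 g/cm³ = 36.95 g·m⁻²

D(10) = 36.9 g·m⁻²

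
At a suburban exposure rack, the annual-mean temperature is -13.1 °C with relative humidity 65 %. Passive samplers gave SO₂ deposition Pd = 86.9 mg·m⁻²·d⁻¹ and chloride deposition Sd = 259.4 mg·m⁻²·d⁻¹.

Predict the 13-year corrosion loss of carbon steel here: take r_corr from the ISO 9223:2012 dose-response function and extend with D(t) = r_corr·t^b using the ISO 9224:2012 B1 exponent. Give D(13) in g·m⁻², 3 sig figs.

D(13) = 548 g·m⁻²

carbon steel: T≤10 °C ⇒ hinge +0.150·(-13.1−10) = -3.4650
  SO₂ term: 1.77·86.9^0.52·exp(0.02·65-3.4650) = 2.07
  Cl⁻ term: 0.102·259.4^0.62·exp(0.033·65+0.04·-13.1) = 16.19
  sum: 2.07 + 16.19 → r_corr = 18.26 μm/a
Power-law: D(13) = r_corr · 13^0.523
  D(13) = 18.26 × 13^0.523 = 18.26 × 3.825 = 69.84 μm
  Mass loss = 69.84 μm × 7.85 g/cm³ = 548.2 g·m⁻²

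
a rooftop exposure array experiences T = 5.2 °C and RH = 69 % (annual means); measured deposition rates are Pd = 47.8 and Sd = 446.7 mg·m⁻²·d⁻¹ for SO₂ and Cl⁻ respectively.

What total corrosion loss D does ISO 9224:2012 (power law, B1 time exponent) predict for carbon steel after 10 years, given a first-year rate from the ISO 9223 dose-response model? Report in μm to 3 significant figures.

carbon steel: temperature factor f = +0.150·(-4.8) = -0.7200
  Pd branch = 1.77·Pd^0.52·e^(0.02·RH+f) = 25.58 μm/a
  Cl⁻ term: 0.102·446.7^0.62·exp(0.033·69+0.04·5.2) = 53.81
  r_corr = 25.58 + 53.81 = 79.39 μm/a
Long-term exponent b (ISO 9224 Table 2, B1) = 0.523
  D(10) = 79.39 × 10^0.523 = 79.39 × 3.334 = 264.7 μm

D(10) = 265 μm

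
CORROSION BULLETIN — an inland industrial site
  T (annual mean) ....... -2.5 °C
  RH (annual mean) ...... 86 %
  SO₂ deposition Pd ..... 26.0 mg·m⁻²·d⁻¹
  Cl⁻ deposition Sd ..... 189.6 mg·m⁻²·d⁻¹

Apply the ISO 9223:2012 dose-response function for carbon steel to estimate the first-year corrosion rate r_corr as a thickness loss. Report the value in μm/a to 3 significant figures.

r_corr = 49.0 μm/a

carbon steel: T≤10 °C ⇒ hinge +0.150·(-2.5−10) = -1.8750
  SO₂ term: 1.77·26.0^0.52·exp(0.02·86-1.8750) = 8.25
  Cl⁻ term: 0.102·189.6^0.62·exp(0.033·86+0.04·-2.5) = 40.73
  sum: 8.25 + 40.73 → r_corr = 48.98 μm/a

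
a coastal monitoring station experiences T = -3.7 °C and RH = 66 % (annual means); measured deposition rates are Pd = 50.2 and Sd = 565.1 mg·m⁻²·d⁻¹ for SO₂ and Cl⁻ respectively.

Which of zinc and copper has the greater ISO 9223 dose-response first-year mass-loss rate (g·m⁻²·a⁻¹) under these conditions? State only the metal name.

zinc: f(T) = +0.038·(T−10) [T≤10 °C] = -0.5206
  sulphur-dioxide contribution → 0.894 μm/a
  chloride contribution → 0.8025 μm/a
  ⇒ r_corr(zinc) = 1.697 μm/a
  mass loss = 1.697 μm/a × 7.14 g/cm³ = 12.11 g·m⁻²·a⁻¹
copper: T≤10 °C ⇒ hinge +0.126·(-3.7−10) = -1.7262
  sulphur-dioxide contribution → 0.1282 μm/a
  chloride contribution → 0.5093 μm/a
  total first-year rate 0.6375 μm/a
  mass loss = 0.6375 μm/a × 8.96 g/cm³ = 5.712 g·m⁻²·a⁻¹
Ordering by g·m⁻²·a⁻¹: zinc (12.1) > copper (5.71)

zinc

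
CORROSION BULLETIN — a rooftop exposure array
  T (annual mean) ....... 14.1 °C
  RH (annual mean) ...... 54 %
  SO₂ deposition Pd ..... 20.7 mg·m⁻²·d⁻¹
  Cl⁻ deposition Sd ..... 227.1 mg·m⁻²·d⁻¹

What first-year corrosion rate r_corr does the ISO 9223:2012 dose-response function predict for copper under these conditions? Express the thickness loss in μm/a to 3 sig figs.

r_corr = 0.821 μm/a

copper: temperature factor f = -0.080·(4.1) = -0.3280
  sulphur-dioxide contribution → 0.2031 μm/a
  chloride contribution → 0.6183 μm/a
  ⇒ r_corr(copper) = 0.8214 μm/a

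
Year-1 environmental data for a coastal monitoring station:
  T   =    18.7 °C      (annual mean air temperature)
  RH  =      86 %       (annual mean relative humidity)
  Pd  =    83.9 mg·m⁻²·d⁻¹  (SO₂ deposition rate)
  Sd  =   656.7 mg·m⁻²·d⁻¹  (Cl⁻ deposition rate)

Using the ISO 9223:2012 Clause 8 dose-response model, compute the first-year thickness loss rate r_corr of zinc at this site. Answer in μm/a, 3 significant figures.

r_corr = 9.44 μm/a

zinc: T>10 °C ⇒ hinge -0.071·(18.7−10) = -0.6177
  SO₂ term: 0.0129·83.9^0.44·exp(0.046·86-0.6177) = 2.552
  Cl⁻ term: 0.0175·656.7^0.57·exp(0.008·86+0.085·18.7) = 6.887
  r_corr = 2.552 + 6.887 = 9.439 μm/a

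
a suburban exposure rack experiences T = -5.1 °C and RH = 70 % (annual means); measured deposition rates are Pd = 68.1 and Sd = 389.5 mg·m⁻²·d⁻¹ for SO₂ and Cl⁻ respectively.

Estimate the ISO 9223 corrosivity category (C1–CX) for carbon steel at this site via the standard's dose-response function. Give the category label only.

C3

carbon steel: f(T) = +0.150·(T−10) [T≤10 °C] = -2.2650
  sulphur-dioxide contribution → 6.692 μm/a
  chloride contribution → 33.83 μm/a
  ⇒ r_corr(carbon steel) = 40.52 μm/a
ISO 9223 Table 2 (carbon steel): 25 < 40.5 ≤ 50 μm/a ⇒ C3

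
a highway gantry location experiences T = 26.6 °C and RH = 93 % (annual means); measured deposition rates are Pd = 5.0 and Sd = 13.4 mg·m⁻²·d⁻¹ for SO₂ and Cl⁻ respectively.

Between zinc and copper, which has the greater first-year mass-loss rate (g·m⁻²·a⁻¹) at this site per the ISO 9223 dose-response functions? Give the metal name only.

copper

zinc: f(T) = -0.071·(T−10) [T>10 °C] = -1.1786
  sulphur-dioxide contribution → 0.581 μm/a
  chloride contribution → 1.551 μm/a
  ⇒ r_corr(zinc) = 2.132 μm/a
  mass loss = 2.132 μm/a × 7.14 g/cm³ = 15.22 g·m⁻²·a⁻¹
copper: temperature factor f = -0.080·(16.6) = -1.3280
  sulphur-dioxide contribution → 0.5155 μm/a
  chloride contribution → 2.163 μm/a
  ⇒ r_corr(copper) = 2.679 μm/a
  mass loss = 2.679 μm/a × 8.96 g/cm³ = 24 g·m⁻²·a⁻¹
Ordering by g·m⁻²·a⁻¹: copper (24) > zinc (15.2)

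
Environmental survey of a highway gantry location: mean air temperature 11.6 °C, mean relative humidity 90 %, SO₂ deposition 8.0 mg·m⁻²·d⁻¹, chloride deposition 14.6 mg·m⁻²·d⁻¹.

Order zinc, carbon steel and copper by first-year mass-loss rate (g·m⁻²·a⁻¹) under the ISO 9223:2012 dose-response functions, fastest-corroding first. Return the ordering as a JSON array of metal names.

zinc: temperature factor f = -0.071·(1.6) = -0.1136
  Pd branch = 0.0129·Pd^0.44·e^(0.046·RH+f) = 1.805 μm/a
  Cl⁻ term: 0.0175·14.6^0.57·exp(0.008·90+0.085·11.6) = 0.4442
  sum: 1.805 + 0.4442 → r_corr = 2.25 μm/a
  mass loss = 2.25 μm/a × 7.14 g/cm³ = 16.06 g·m⁻²·a⁻¹
carbon steel: temperature factor f = -0.054·(1.6) = -0.0864
  Pd branch = 1.77·Pd^0.52·e^(0.02·RH+f) = 28.96 μm/a
  Sd branch = 0.102·Sd^0.62·e^(0.033·RH+0.04·T) = 16.67 μm/a
  r_corr = 28.96 + 16.67 = 45.63 μm/a
  mass loss = 45.63 μm/a × 7.85 g/cm³ = 358.2 g·m⁻²·a⁻¹
copper: T>10 °C ⇒ hinge -0.080·(11.6−10) = -0.1280
  Pd branch = 0.0053·Pd^0.26·e^(0.059·RH+f) = 1.62 μm/a
  Sd branch = 0.01025·Sd^0.27·e^(0.036·RH+0.049·T) = 0.9529 μm/a
  r_corr = 1.62 + 0.9529 = 2.573 μm/a
  mass loss = 2.573 μm/a × 8.96 g/cm³ = 23.06 g·m⁻²·a⁻¹
Ordering by g·m⁻²·a⁻¹: carbon steel (358) > copper (23.1) > zinc (16.1)

["carbon steel", "copper", "zinc"]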